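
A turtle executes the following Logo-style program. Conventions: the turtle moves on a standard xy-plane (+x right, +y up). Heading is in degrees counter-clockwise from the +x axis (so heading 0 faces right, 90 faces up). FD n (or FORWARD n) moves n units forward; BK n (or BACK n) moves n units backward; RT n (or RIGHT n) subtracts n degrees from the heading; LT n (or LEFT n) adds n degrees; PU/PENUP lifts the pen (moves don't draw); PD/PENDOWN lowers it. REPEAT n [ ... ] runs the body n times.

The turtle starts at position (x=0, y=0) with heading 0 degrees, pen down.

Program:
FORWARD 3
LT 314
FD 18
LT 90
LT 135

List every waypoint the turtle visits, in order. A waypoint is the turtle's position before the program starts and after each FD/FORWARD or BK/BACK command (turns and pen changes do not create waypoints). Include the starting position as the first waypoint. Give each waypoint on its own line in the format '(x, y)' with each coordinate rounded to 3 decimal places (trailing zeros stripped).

Executing turtle program step by step:
Start: pos=(0,0), heading=0, pen down
FD 3: (0,0) -> (3,0) [heading=0, draw]
LT 314: heading 0 -> 314
FD 18: (3,0) -> (15.504,-12.948) [heading=314, draw]
LT 90: heading 314 -> 44
LT 135: heading 44 -> 179
Final: pos=(15.504,-12.948), heading=179, 2 segment(s) drawn
Waypoints (3 total):
(0, 0)
(3, 0)
(15.504, -12.948)

Answer: (0, 0)
(3, 0)
(15.504, -12.948)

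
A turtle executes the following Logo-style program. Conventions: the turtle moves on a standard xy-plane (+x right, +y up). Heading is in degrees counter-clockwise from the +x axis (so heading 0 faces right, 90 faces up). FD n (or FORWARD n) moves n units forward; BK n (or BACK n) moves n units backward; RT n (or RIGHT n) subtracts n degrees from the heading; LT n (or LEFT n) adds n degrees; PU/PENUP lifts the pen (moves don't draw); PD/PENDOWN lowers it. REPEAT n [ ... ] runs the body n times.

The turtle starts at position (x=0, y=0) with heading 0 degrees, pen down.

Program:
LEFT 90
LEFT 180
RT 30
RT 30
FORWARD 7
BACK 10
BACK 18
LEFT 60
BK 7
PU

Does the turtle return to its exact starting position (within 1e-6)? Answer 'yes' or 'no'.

Executing turtle program step by step:
Start: pos=(0,0), heading=0, pen down
LT 90: heading 0 -> 90
LT 180: heading 90 -> 270
RT 30: heading 270 -> 240
RT 30: heading 240 -> 210
FD 7: (0,0) -> (-6.062,-3.5) [heading=210, draw]
BK 10: (-6.062,-3.5) -> (2.598,1.5) [heading=210, draw]
BK 18: (2.598,1.5) -> (18.187,10.5) [heading=210, draw]
LT 60: heading 210 -> 270
BK 7: (18.187,10.5) -> (18.187,17.5) [heading=270, draw]
PU: pen up
Final: pos=(18.187,17.5), heading=270, 4 segment(s) drawn

Start position: (0, 0)
Final position: (18.187, 17.5)
Distance = 25.239; >= 1e-6 -> NOT closed

Answer: no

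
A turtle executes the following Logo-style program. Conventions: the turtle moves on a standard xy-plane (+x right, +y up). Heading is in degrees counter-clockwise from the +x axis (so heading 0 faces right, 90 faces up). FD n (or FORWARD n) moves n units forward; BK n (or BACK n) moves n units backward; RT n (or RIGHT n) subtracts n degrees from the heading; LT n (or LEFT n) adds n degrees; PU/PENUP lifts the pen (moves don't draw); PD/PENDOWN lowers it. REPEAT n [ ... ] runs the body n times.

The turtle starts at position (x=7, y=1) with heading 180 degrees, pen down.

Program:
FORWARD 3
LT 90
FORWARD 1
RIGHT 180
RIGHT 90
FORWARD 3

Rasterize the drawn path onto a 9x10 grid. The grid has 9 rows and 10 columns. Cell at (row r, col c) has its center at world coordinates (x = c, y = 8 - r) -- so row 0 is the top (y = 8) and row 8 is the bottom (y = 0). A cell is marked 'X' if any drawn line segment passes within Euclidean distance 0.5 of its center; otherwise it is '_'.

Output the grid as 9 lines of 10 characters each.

Answer: __________
__________
__________
__________
__________
__________
__________
____XXXX__
____XXXX__

Derivation:
Segment 0: (7,1) -> (4,1)
Segment 1: (4,1) -> (4,0)
Segment 2: (4,0) -> (7,0)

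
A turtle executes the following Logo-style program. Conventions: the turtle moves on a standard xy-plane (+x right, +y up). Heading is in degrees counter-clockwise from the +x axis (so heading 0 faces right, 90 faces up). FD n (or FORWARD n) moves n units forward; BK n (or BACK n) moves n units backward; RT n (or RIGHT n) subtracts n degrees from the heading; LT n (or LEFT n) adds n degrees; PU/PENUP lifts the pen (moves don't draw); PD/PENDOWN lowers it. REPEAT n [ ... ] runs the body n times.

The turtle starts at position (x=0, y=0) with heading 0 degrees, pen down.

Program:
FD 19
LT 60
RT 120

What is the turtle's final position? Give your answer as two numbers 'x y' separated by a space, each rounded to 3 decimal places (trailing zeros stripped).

Answer: 19 0

Derivation:
Executing turtle program step by step:
Start: pos=(0,0), heading=0, pen down
FD 19: (0,0) -> (19,0) [heading=0, draw]
LT 60: heading 0 -> 60
RT 120: heading 60 -> 300
Final: pos=(19,0), heading=300, 1 segment(s) drawn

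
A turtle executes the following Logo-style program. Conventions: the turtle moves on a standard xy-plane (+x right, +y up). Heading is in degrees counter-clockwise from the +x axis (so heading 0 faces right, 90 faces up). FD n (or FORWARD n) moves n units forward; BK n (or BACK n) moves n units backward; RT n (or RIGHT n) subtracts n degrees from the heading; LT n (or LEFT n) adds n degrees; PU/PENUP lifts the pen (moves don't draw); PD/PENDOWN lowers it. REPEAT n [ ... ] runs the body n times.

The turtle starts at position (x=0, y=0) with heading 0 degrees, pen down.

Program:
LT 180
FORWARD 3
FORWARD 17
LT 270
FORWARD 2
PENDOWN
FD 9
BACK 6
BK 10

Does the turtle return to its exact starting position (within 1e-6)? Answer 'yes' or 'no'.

Executing turtle program step by step:
Start: pos=(0,0), heading=0, pen down
LT 180: heading 0 -> 180
FD 3: (0,0) -> (-3,0) [heading=180, draw]
FD 17: (-3,0) -> (-20,0) [heading=180, draw]
LT 270: heading 180 -> 90
FD 2: (-20,0) -> (-20,2) [heading=90, draw]
PD: pen down
FD 9: (-20,2) -> (-20,11) [heading=90, draw]
BK 6: (-20,11) -> (-20,5) [heading=90, draw]
BK 10: (-20,5) -> (-20,-5) [heading=90, draw]
Final: pos=(-20,-5), heading=90, 6 segment(s) drawn

Start position: (0, 0)
Final position: (-20, -5)
Distance = 20.616; >= 1e-6 -> NOT closed

Answer: no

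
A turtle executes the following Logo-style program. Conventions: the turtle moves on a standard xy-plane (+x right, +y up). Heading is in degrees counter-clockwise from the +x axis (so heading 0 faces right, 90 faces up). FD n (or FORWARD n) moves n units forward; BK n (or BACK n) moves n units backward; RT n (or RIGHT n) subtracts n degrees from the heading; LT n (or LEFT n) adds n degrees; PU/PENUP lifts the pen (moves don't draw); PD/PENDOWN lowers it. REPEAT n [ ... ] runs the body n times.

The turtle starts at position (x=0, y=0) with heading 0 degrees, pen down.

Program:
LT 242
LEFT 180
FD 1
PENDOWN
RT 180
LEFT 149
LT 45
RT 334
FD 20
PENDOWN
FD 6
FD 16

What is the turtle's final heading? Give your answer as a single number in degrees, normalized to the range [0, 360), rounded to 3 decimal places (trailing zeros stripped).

Executing turtle program step by step:
Start: pos=(0,0), heading=0, pen down
LT 242: heading 0 -> 242
LT 180: heading 242 -> 62
FD 1: (0,0) -> (0.469,0.883) [heading=62, draw]
PD: pen down
RT 180: heading 62 -> 242
LT 149: heading 242 -> 31
LT 45: heading 31 -> 76
RT 334: heading 76 -> 102
FD 20: (0.469,0.883) -> (-3.689,20.446) [heading=102, draw]
PD: pen down
FD 6: (-3.689,20.446) -> (-4.936,26.315) [heading=102, draw]
FD 16: (-4.936,26.315) -> (-8.263,41.965) [heading=102, draw]
Final: pos=(-8.263,41.965), heading=102, 4 segment(s) drawn

Answer: 102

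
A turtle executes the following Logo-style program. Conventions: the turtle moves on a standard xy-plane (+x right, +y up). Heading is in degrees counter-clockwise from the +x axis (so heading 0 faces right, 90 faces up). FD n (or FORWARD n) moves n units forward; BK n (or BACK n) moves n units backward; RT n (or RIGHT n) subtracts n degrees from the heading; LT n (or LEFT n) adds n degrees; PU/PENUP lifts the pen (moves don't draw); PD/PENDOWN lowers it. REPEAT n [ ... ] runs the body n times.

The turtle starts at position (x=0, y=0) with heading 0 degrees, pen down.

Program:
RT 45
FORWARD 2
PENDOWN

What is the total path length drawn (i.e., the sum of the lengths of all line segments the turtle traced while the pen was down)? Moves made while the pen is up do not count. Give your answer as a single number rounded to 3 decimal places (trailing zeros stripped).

Answer: 2

Derivation:
Executing turtle program step by step:
Start: pos=(0,0), heading=0, pen down
RT 45: heading 0 -> 315
FD 2: (0,0) -> (1.414,-1.414) [heading=315, draw]
PD: pen down
Final: pos=(1.414,-1.414), heading=315, 1 segment(s) drawn

Segment lengths:
  seg 1: (0,0) -> (1.414,-1.414), length = 2
Total = 2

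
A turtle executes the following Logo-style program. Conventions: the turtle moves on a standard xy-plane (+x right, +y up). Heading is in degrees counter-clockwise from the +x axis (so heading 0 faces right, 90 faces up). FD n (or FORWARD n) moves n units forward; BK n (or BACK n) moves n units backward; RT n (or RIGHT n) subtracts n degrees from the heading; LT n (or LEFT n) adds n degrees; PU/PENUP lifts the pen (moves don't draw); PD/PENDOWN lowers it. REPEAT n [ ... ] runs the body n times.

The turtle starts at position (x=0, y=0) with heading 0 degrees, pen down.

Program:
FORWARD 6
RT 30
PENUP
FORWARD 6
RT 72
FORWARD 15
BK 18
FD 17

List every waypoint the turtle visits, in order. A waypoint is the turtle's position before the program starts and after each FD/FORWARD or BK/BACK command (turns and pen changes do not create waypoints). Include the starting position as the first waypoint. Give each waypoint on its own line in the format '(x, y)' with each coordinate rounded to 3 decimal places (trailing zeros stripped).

Executing turtle program step by step:
Start: pos=(0,0), heading=0, pen down
FD 6: (0,0) -> (6,0) [heading=0, draw]
RT 30: heading 0 -> 330
PU: pen up
FD 6: (6,0) -> (11.196,-3) [heading=330, move]
RT 72: heading 330 -> 258
FD 15: (11.196,-3) -> (8.077,-17.672) [heading=258, move]
BK 18: (8.077,-17.672) -> (11.82,-0.066) [heading=258, move]
FD 17: (11.82,-0.066) -> (8.285,-16.694) [heading=258, move]
Final: pos=(8.285,-16.694), heading=258, 1 segment(s) drawn
Waypoints (6 total):
(0, 0)
(6, 0)
(11.196, -3)
(8.077, -17.672)
(11.82, -0.066)
(8.285, -16.694)

Answer: (0, 0)
(6, 0)
(11.196, -3)
(8.077, -17.672)
(11.82, -0.066)
(8.285, -16.694)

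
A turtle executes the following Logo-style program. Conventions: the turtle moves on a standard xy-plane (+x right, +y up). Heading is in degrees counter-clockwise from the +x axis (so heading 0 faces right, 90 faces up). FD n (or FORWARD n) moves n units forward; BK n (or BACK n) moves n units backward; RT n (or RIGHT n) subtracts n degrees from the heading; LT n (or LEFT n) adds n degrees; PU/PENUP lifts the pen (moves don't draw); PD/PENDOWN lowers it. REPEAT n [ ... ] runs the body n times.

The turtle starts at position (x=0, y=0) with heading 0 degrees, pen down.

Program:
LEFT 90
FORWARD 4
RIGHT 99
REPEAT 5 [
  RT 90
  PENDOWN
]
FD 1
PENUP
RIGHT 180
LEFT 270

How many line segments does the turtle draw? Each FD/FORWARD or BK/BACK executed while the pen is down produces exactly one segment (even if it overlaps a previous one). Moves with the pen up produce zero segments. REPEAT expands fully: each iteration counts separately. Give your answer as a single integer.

Answer: 2

Derivation:
Executing turtle program step by step:
Start: pos=(0,0), heading=0, pen down
LT 90: heading 0 -> 90
FD 4: (0,0) -> (0,4) [heading=90, draw]
RT 99: heading 90 -> 351
REPEAT 5 [
  -- iteration 1/5 --
  RT 90: heading 351 -> 261
  PD: pen down
  -- iteration 2/5 --
  RT 90: heading 261 -> 171
  PD: pen down
  -- iteration 3/5 --
  RT 90: heading 171 -> 81
  PD: pen down
  -- iteration 4/5 --
  RT 90: heading 81 -> 351
  PD: pen down
  -- iteration 5/5 --
  RT 90: heading 351 -> 261
  PD: pen down
]
FD 1: (0,4) -> (-0.156,3.012) [heading=261, draw]
PU: pen up
RT 180: heading 261 -> 81
LT 270: heading 81 -> 351
Final: pos=(-0.156,3.012), heading=351, 2 segment(s) drawn
Segments drawn: 2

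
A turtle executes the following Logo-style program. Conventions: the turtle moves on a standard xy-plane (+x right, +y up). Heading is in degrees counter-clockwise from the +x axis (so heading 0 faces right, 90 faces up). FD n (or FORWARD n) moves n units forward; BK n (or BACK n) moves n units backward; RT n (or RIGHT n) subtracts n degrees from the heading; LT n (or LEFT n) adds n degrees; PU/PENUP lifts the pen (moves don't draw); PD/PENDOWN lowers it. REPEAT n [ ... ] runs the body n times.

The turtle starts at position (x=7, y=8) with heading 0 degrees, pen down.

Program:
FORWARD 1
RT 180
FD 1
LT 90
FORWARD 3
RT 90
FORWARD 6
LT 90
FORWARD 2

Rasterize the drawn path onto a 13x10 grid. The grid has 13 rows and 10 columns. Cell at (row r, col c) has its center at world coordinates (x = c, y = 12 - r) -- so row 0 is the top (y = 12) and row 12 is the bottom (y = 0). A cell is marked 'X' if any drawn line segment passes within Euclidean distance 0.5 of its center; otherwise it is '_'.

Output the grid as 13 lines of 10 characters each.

Answer: __________
__________
__________
__________
_______XX_
_______X__
_______X__
_XXXXXXX__
_X________
_X________
__________
__________
__________

Derivation:
Segment 0: (7,8) -> (8,8)
Segment 1: (8,8) -> (7,8)
Segment 2: (7,8) -> (7,5)
Segment 3: (7,5) -> (1,5)
Segment 4: (1,5) -> (1,3)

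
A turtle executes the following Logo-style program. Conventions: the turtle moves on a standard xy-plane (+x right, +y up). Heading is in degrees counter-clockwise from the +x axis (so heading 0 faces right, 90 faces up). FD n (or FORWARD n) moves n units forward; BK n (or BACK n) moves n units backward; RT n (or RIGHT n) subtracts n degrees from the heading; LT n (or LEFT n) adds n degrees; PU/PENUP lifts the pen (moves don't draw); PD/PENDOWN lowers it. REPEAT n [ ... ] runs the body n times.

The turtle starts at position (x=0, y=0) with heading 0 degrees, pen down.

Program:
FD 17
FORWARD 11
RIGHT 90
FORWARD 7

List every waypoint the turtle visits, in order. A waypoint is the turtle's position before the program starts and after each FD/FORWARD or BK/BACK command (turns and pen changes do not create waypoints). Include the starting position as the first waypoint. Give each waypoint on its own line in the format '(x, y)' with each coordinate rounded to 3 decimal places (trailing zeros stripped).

Answer: (0, 0)
(17, 0)
(28, 0)
(28, -7)

Derivation:
Executing turtle program step by step:
Start: pos=(0,0), heading=0, pen down
FD 17: (0,0) -> (17,0) [heading=0, draw]
FD 11: (17,0) -> (28,0) [heading=0, draw]
RT 90: heading 0 -> 270
FD 7: (28,0) -> (28,-7) [heading=270, draw]
Final: pos=(28,-7), heading=270, 3 segment(s) drawn
Waypoints (4 total):
(0, 0)
(17, 0)
(28, 0)
(28, -7)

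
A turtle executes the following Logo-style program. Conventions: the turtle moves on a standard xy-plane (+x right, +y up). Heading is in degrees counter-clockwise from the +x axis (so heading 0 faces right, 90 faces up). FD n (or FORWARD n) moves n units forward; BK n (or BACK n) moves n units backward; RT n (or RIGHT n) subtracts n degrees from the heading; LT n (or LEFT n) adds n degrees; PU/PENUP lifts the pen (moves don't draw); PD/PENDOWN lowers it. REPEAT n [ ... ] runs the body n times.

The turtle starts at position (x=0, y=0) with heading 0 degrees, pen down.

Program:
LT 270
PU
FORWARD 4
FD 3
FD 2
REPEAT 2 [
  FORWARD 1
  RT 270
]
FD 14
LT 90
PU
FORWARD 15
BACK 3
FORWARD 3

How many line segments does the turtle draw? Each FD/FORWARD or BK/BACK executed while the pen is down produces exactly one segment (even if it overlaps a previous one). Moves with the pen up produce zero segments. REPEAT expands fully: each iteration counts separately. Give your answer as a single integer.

Executing turtle program step by step:
Start: pos=(0,0), heading=0, pen down
LT 270: heading 0 -> 270
PU: pen up
FD 4: (0,0) -> (0,-4) [heading=270, move]
FD 3: (0,-4) -> (0,-7) [heading=270, move]
FD 2: (0,-7) -> (0,-9) [heading=270, move]
REPEAT 2 [
  -- iteration 1/2 --
  FD 1: (0,-9) -> (0,-10) [heading=270, move]
  RT 270: heading 270 -> 0
  -- iteration 2/2 --
  FD 1: (0,-10) -> (1,-10) [heading=0, move]
  RT 270: heading 0 -> 90
]
FD 14: (1,-10) -> (1,4) [heading=90, move]
LT 90: heading 90 -> 180
PU: pen up
FD 15: (1,4) -> (-14,4) [heading=180, move]
BK 3: (-14,4) -> (-11,4) [heading=180, move]
FD 3: (-11,4) -> (-14,4) [heading=180, move]
Final: pos=(-14,4), heading=180, 0 segment(s) drawn
Segments drawn: 0

Answer: 0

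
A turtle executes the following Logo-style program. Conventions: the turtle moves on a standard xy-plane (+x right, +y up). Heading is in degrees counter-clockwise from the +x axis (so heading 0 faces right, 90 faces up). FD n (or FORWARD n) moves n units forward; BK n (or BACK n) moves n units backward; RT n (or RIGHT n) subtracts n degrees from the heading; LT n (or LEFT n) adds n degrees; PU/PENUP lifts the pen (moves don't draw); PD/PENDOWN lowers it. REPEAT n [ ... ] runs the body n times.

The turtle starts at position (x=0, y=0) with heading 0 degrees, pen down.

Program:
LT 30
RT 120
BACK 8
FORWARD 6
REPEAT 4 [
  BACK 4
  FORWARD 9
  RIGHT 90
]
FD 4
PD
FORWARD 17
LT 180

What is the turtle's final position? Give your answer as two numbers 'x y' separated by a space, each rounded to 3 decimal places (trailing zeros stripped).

Answer: 0 -19

Derivation:
Executing turtle program step by step:
Start: pos=(0,0), heading=0, pen down
LT 30: heading 0 -> 30
RT 120: heading 30 -> 270
BK 8: (0,0) -> (0,8) [heading=270, draw]
FD 6: (0,8) -> (0,2) [heading=270, draw]
REPEAT 4 [
  -- iteration 1/4 --
  BK 4: (0,2) -> (0,6) [heading=270, draw]
  FD 9: (0,6) -> (0,-3) [heading=270, draw]
  RT 90: heading 270 -> 180
  -- iteration 2/4 --
  BK 4: (0,-3) -> (4,-3) [heading=180, draw]
  FD 9: (4,-3) -> (-5,-3) [heading=180, draw]
  RT 90: heading 180 -> 90
  -- iteration 3/4 --
  BK 4: (-5,-3) -> (-5,-7) [heading=90, draw]
  FD 9: (-5,-7) -> (-5,2) [heading=90, draw]
  RT 90: heading 90 -> 0
  -- iteration 4/4 --
  BK 4: (-5,2) -> (-9,2) [heading=0, draw]
  FD 9: (-9,2) -> (0,2) [heading=0, draw]
  RT 90: heading 0 -> 270
]
FD 4: (0,2) -> (0,-2) [heading=270, draw]
PD: pen down
FD 17: (0,-2) -> (0,-19) [heading=270, draw]
LT 180: heading 270 -> 90
Final: pos=(0,-19), heading=90, 12 segment(s) drawn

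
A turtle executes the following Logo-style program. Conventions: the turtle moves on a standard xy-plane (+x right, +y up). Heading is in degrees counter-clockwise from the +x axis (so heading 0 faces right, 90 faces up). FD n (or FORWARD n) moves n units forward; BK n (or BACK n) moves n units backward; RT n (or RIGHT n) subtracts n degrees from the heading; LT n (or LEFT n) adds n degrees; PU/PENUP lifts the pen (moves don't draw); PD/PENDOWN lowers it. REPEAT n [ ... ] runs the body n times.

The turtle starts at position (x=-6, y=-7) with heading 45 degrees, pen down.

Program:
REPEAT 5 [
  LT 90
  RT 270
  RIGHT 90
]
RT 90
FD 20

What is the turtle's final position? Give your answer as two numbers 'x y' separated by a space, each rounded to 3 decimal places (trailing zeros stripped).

Answer: 8.142 7.142

Derivation:
Executing turtle program step by step:
Start: pos=(-6,-7), heading=45, pen down
REPEAT 5 [
  -- iteration 1/5 --
  LT 90: heading 45 -> 135
  RT 270: heading 135 -> 225
  RT 90: heading 225 -> 135
  -- iteration 2/5 --
  LT 90: heading 135 -> 225
  RT 270: heading 225 -> 315
  RT 90: heading 315 -> 225
  -- iteration 3/5 --
  LT 90: heading 225 -> 315
  RT 270: heading 315 -> 45
  RT 90: heading 45 -> 315
  -- iteration 4/5 --
  LT 90: heading 315 -> 45
  RT 270: heading 45 -> 135
  RT 90: heading 135 -> 45
  -- iteration 5/5 --
  LT 90: heading 45 -> 135
  RT 270: heading 135 -> 225
  RT 90: heading 225 -> 135
]
RT 90: heading 135 -> 45
FD 20: (-6,-7) -> (8.142,7.142) [heading=45, draw]
Final: pos=(8.142,7.142), heading=45, 1 segment(s) drawn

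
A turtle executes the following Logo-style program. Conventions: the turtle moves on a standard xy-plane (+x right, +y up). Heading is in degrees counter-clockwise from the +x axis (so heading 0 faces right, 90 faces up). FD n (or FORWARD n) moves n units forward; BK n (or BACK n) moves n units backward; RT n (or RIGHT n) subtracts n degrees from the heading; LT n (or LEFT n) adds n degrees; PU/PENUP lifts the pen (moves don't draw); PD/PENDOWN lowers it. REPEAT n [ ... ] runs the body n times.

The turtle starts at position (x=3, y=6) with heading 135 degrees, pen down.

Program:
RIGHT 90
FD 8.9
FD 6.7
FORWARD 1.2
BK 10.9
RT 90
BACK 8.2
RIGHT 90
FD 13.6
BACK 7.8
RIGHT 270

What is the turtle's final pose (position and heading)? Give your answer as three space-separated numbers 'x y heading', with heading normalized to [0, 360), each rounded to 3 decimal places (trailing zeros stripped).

Executing turtle program step by step:
Start: pos=(3,6), heading=135, pen down
RT 90: heading 135 -> 45
FD 8.9: (3,6) -> (9.293,12.293) [heading=45, draw]
FD 6.7: (9.293,12.293) -> (14.031,17.031) [heading=45, draw]
FD 1.2: (14.031,17.031) -> (14.879,17.879) [heading=45, draw]
BK 10.9: (14.879,17.879) -> (7.172,10.172) [heading=45, draw]
RT 90: heading 45 -> 315
BK 8.2: (7.172,10.172) -> (1.374,15.97) [heading=315, draw]
RT 90: heading 315 -> 225
FD 13.6: (1.374,15.97) -> (-8.243,6.354) [heading=225, draw]
BK 7.8: (-8.243,6.354) -> (-2.728,11.869) [heading=225, draw]
RT 270: heading 225 -> 315
Final: pos=(-2.728,11.869), heading=315, 7 segment(s) drawn

Answer: -2.728 11.869 315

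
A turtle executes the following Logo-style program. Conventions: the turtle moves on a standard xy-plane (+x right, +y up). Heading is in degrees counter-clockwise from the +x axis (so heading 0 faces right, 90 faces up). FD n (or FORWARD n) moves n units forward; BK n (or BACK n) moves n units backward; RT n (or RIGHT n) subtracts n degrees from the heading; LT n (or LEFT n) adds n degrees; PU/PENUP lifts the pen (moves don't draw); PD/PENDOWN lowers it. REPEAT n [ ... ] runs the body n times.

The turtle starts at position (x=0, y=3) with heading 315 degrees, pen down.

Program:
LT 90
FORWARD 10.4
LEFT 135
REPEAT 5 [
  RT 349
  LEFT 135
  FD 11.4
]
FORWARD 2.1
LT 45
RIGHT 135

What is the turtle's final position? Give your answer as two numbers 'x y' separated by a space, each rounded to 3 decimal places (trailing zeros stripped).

Executing turtle program step by step:
Start: pos=(0,3), heading=315, pen down
LT 90: heading 315 -> 45
FD 10.4: (0,3) -> (7.354,10.354) [heading=45, draw]
LT 135: heading 45 -> 180
REPEAT 5 [
  -- iteration 1/5 --
  RT 349: heading 180 -> 191
  LT 135: heading 191 -> 326
  FD 11.4: (7.354,10.354) -> (16.805,3.979) [heading=326, draw]
  -- iteration 2/5 --
  RT 349: heading 326 -> 337
  LT 135: heading 337 -> 112
  FD 11.4: (16.805,3.979) -> (12.534,14.549) [heading=112, draw]
  -- iteration 3/5 --
  RT 349: heading 112 -> 123
  LT 135: heading 123 -> 258
  FD 11.4: (12.534,14.549) -> (10.164,3.398) [heading=258, draw]
  -- iteration 4/5 --
  RT 349: heading 258 -> 269
  LT 135: heading 269 -> 44
  FD 11.4: (10.164,3.398) -> (18.365,11.317) [heading=44, draw]
  -- iteration 5/5 --
  RT 349: heading 44 -> 55
  LT 135: heading 55 -> 190
  FD 11.4: (18.365,11.317) -> (7.138,9.338) [heading=190, draw]
]
FD 2.1: (7.138,9.338) -> (5.07,8.973) [heading=190, draw]
LT 45: heading 190 -> 235
RT 135: heading 235 -> 100
Final: pos=(5.07,8.973), heading=100, 7 segment(s) drawn

Answer: 5.07 8.973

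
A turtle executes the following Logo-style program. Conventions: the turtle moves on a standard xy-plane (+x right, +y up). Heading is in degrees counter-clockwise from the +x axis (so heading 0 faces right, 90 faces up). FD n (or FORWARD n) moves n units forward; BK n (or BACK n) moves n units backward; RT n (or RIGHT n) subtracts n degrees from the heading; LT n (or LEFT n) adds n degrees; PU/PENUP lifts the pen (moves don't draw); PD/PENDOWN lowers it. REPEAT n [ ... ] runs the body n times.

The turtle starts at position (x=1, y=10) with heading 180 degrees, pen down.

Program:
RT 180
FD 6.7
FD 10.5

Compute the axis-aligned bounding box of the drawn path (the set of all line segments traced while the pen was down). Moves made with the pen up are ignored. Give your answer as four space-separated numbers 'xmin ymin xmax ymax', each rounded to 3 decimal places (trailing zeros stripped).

Executing turtle program step by step:
Start: pos=(1,10), heading=180, pen down
RT 180: heading 180 -> 0
FD 6.7: (1,10) -> (7.7,10) [heading=0, draw]
FD 10.5: (7.7,10) -> (18.2,10) [heading=0, draw]
Final: pos=(18.2,10), heading=0, 2 segment(s) drawn

Segment endpoints: x in {1, 7.7, 18.2}, y in {10}
xmin=1, ymin=10, xmax=18.2, ymax=10

Answer: 1 10 18.2 10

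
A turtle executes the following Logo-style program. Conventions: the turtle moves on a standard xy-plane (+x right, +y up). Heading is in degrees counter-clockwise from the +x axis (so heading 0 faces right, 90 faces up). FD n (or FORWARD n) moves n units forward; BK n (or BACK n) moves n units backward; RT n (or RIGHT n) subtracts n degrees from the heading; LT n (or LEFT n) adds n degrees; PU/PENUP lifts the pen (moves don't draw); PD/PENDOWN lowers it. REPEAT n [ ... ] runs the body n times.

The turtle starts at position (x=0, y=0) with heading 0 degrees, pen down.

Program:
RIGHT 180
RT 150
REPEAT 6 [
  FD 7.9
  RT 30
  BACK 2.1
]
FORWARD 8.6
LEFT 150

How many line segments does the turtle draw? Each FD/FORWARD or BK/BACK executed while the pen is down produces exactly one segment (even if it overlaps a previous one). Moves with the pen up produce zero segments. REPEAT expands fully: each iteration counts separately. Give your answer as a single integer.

Executing turtle program step by step:
Start: pos=(0,0), heading=0, pen down
RT 180: heading 0 -> 180
RT 150: heading 180 -> 30
REPEAT 6 [
  -- iteration 1/6 --
  FD 7.9: (0,0) -> (6.842,3.95) [heading=30, draw]
  RT 30: heading 30 -> 0
  BK 2.1: (6.842,3.95) -> (4.742,3.95) [heading=0, draw]
  -- iteration 2/6 --
  FD 7.9: (4.742,3.95) -> (12.642,3.95) [heading=0, draw]
  RT 30: heading 0 -> 330
  BK 2.1: (12.642,3.95) -> (10.823,5) [heading=330, draw]
  -- iteration 3/6 --
  FD 7.9: (10.823,5) -> (17.665,1.05) [heading=330, draw]
  RT 30: heading 330 -> 300
  BK 2.1: (17.665,1.05) -> (16.615,2.869) [heading=300, draw]
  -- iteration 4/6 --
  FD 7.9: (16.615,2.869) -> (20.565,-3.973) [heading=300, draw]
  RT 30: heading 300 -> 270
  BK 2.1: (20.565,-3.973) -> (20.565,-1.873) [heading=270, draw]
  -- iteration 5/6 --
  FD 7.9: (20.565,-1.873) -> (20.565,-9.773) [heading=270, draw]
  RT 30: heading 270 -> 240
  BK 2.1: (20.565,-9.773) -> (21.615,-7.954) [heading=240, draw]
  -- iteration 6/6 --
  FD 7.9: (21.615,-7.954) -> (17.665,-14.796) [heading=240, draw]
  RT 30: heading 240 -> 210
  BK 2.1: (17.665,-14.796) -> (19.483,-13.746) [heading=210, draw]
]
FD 8.6: (19.483,-13.746) -> (12.035,-18.046) [heading=210, draw]
LT 150: heading 210 -> 0
Final: pos=(12.035,-18.046), heading=0, 13 segment(s) drawn
Segments drawn: 13

Answer: 13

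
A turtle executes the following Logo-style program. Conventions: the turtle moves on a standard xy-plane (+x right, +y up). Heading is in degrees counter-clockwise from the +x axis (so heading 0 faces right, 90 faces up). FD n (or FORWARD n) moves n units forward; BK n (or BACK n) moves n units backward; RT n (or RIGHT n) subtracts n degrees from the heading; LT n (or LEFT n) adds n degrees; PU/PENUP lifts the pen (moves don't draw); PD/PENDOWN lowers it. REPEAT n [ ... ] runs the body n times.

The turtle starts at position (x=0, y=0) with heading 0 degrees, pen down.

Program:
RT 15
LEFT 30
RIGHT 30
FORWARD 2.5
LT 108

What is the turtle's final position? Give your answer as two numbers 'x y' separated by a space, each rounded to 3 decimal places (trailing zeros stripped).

Answer: 2.415 -0.647

Derivation:
Executing turtle program step by step:
Start: pos=(0,0), heading=0, pen down
RT 15: heading 0 -> 345
LT 30: heading 345 -> 15
RT 30: heading 15 -> 345
FD 2.5: (0,0) -> (2.415,-0.647) [heading=345, draw]
LT 108: heading 345 -> 93
Final: pos=(2.415,-0.647), heading=93, 1 segment(s) drawn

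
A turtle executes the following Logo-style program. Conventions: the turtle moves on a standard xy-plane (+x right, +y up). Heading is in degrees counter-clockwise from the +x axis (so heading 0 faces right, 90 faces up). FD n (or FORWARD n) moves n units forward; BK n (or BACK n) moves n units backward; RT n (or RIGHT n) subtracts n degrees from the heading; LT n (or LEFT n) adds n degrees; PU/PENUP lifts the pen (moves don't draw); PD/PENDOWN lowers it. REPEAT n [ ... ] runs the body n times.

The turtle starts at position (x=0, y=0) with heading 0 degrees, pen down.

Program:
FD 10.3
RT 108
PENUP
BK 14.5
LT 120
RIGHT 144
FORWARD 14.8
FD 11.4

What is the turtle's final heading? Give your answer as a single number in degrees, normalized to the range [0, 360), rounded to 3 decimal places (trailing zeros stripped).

Answer: 228

Derivation:
Executing turtle program step by step:
Start: pos=(0,0), heading=0, pen down
FD 10.3: (0,0) -> (10.3,0) [heading=0, draw]
RT 108: heading 0 -> 252
PU: pen up
BK 14.5: (10.3,0) -> (14.781,13.79) [heading=252, move]
LT 120: heading 252 -> 12
RT 144: heading 12 -> 228
FD 14.8: (14.781,13.79) -> (4.878,2.792) [heading=228, move]
FD 11.4: (4.878,2.792) -> (-2.75,-5.68) [heading=228, move]
Final: pos=(-2.75,-5.68), heading=228, 1 segment(s) drawn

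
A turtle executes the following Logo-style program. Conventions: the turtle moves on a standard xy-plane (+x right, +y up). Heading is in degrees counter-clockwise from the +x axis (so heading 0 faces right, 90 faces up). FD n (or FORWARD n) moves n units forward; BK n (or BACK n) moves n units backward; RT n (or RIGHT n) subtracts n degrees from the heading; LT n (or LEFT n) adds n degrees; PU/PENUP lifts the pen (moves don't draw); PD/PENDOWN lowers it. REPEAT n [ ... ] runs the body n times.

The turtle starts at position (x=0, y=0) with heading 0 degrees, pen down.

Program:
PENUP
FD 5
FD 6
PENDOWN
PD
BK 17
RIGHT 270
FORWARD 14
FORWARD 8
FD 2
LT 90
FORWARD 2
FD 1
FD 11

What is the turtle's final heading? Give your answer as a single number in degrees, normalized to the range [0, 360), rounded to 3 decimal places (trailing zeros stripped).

Answer: 180

Derivation:
Executing turtle program step by step:
Start: pos=(0,0), heading=0, pen down
PU: pen up
FD 5: (0,0) -> (5,0) [heading=0, move]
FD 6: (5,0) -> (11,0) [heading=0, move]
PD: pen down
PD: pen down
BK 17: (11,0) -> (-6,0) [heading=0, draw]
RT 270: heading 0 -> 90
FD 14: (-6,0) -> (-6,14) [heading=90, draw]
FD 8: (-6,14) -> (-6,22) [heading=90, draw]
FD 2: (-6,22) -> (-6,24) [heading=90, draw]
LT 90: heading 90 -> 180
FD 2: (-6,24) -> (-8,24) [heading=180, draw]
FD 1: (-8,24) -> (-9,24) [heading=180, draw]
FD 11: (-9,24) -> (-20,24) [heading=180, draw]
Final: pos=(-20,24), heading=180, 7 segment(s) drawn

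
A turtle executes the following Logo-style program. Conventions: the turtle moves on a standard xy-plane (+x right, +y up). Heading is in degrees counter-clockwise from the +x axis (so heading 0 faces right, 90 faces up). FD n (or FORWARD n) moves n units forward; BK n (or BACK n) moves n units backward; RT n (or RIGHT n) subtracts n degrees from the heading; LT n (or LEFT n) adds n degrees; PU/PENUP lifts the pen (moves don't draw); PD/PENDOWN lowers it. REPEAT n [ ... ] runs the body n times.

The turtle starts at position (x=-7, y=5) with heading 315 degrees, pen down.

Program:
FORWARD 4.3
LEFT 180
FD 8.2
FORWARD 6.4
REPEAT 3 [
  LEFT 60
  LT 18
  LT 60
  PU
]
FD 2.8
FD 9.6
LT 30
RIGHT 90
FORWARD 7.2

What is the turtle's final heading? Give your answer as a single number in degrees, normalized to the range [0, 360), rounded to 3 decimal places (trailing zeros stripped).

Answer: 129

Derivation:
Executing turtle program step by step:
Start: pos=(-7,5), heading=315, pen down
FD 4.3: (-7,5) -> (-3.959,1.959) [heading=315, draw]
LT 180: heading 315 -> 135
FD 8.2: (-3.959,1.959) -> (-9.758,7.758) [heading=135, draw]
FD 6.4: (-9.758,7.758) -> (-14.283,12.283) [heading=135, draw]
REPEAT 3 [
  -- iteration 1/3 --
  LT 60: heading 135 -> 195
  LT 18: heading 195 -> 213
  LT 60: heading 213 -> 273
  PU: pen up
  -- iteration 2/3 --
  LT 60: heading 273 -> 333
  LT 18: heading 333 -> 351
  LT 60: heading 351 -> 51
  PU: pen up
  -- iteration 3/3 --
  LT 60: heading 51 -> 111
  LT 18: heading 111 -> 129
  LT 60: heading 129 -> 189
  PU: pen up
]
FD 2.8: (-14.283,12.283) -> (-17.049,11.845) [heading=189, move]
FD 9.6: (-17.049,11.845) -> (-26.531,10.343) [heading=189, move]
LT 30: heading 189 -> 219
RT 90: heading 219 -> 129
FD 7.2: (-26.531,10.343) -> (-31.062,15.939) [heading=129, move]
Final: pos=(-31.062,15.939), heading=129, 3 segment(s) drawn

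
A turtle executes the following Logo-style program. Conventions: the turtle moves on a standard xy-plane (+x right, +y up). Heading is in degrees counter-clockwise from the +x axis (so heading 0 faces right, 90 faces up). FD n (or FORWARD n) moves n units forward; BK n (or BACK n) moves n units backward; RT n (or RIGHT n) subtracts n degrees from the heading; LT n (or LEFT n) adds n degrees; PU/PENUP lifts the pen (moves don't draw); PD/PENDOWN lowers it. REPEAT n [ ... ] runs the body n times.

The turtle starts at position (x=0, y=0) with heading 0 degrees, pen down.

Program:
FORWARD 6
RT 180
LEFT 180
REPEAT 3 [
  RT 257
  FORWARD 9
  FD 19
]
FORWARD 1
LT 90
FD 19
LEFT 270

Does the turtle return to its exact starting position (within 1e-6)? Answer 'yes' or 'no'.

Answer: no

Derivation:
Executing turtle program step by step:
Start: pos=(0,0), heading=0, pen down
FD 6: (0,0) -> (6,0) [heading=0, draw]
RT 180: heading 0 -> 180
LT 180: heading 180 -> 0
REPEAT 3 [
  -- iteration 1/3 --
  RT 257: heading 0 -> 103
  FD 9: (6,0) -> (3.975,8.769) [heading=103, draw]
  FD 19: (3.975,8.769) -> (-0.299,27.282) [heading=103, draw]
  -- iteration 2/3 --
  RT 257: heading 103 -> 206
  FD 9: (-0.299,27.282) -> (-8.388,23.337) [heading=206, draw]
  FD 19: (-8.388,23.337) -> (-25.465,15.008) [heading=206, draw]
  -- iteration 3/3 --
  RT 257: heading 206 -> 309
  FD 9: (-25.465,15.008) -> (-19.801,8.014) [heading=309, draw]
  FD 19: (-19.801,8.014) -> (-7.844,-6.752) [heading=309, draw]
]
FD 1: (-7.844,-6.752) -> (-7.215,-7.529) [heading=309, draw]
LT 90: heading 309 -> 39
FD 19: (-7.215,-7.529) -> (7.551,4.428) [heading=39, draw]
LT 270: heading 39 -> 309
Final: pos=(7.551,4.428), heading=309, 9 segment(s) drawn

Start position: (0, 0)
Final position: (7.551, 4.428)
Distance = 8.754; >= 1e-6 -> NOT closed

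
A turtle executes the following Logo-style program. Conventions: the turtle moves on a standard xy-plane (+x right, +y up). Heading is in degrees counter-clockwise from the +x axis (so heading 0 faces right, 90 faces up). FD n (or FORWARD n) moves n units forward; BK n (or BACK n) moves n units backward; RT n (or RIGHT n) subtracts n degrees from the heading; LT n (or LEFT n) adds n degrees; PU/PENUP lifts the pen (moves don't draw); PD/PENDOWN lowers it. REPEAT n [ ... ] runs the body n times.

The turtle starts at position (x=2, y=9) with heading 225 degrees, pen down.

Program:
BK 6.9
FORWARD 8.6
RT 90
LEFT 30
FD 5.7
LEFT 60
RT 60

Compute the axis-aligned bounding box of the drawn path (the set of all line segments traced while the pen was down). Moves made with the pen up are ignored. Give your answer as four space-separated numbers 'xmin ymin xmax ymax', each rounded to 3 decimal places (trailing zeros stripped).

Answer: -4.708 7.798 6.879 13.879

Derivation:
Executing turtle program step by step:
Start: pos=(2,9), heading=225, pen down
BK 6.9: (2,9) -> (6.879,13.879) [heading=225, draw]
FD 8.6: (6.879,13.879) -> (0.798,7.798) [heading=225, draw]
RT 90: heading 225 -> 135
LT 30: heading 135 -> 165
FD 5.7: (0.798,7.798) -> (-4.708,9.273) [heading=165, draw]
LT 60: heading 165 -> 225
RT 60: heading 225 -> 165
Final: pos=(-4.708,9.273), heading=165, 3 segment(s) drawn

Segment endpoints: x in {-4.708, 0.798, 2, 6.879}, y in {7.798, 9, 9.273, 13.879}
xmin=-4.708, ymin=7.798, xmax=6.879, ymax=13.879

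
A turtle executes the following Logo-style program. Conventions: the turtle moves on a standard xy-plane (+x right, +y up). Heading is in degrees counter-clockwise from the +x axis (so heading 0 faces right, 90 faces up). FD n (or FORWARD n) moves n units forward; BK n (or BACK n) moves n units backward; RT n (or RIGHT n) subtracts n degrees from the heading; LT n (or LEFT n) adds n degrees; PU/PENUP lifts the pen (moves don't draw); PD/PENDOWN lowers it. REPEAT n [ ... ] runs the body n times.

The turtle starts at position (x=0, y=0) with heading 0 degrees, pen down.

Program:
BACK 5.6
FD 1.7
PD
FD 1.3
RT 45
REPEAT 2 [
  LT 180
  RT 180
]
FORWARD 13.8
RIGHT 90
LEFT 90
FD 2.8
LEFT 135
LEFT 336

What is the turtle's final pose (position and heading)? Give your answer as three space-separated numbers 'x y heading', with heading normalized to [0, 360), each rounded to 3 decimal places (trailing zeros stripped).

Answer: 9.138 -11.738 66

Derivation:
Executing turtle program step by step:
Start: pos=(0,0), heading=0, pen down
BK 5.6: (0,0) -> (-5.6,0) [heading=0, draw]
FD 1.7: (-5.6,0) -> (-3.9,0) [heading=0, draw]
PD: pen down
FD 1.3: (-3.9,0) -> (-2.6,0) [heading=0, draw]
RT 45: heading 0 -> 315
REPEAT 2 [
  -- iteration 1/2 --
  LT 180: heading 315 -> 135
  RT 180: heading 135 -> 315
  -- iteration 2/2 --
  LT 180: heading 315 -> 135
  RT 180: heading 135 -> 315
]
FD 13.8: (-2.6,0) -> (7.158,-9.758) [heading=315, draw]
RT 90: heading 315 -> 225
LT 90: heading 225 -> 315
FD 2.8: (7.158,-9.758) -> (9.138,-11.738) [heading=315, draw]
LT 135: heading 315 -> 90
LT 336: heading 90 -> 66
Final: pos=(9.138,-11.738), heading=66, 5 segment(s) drawn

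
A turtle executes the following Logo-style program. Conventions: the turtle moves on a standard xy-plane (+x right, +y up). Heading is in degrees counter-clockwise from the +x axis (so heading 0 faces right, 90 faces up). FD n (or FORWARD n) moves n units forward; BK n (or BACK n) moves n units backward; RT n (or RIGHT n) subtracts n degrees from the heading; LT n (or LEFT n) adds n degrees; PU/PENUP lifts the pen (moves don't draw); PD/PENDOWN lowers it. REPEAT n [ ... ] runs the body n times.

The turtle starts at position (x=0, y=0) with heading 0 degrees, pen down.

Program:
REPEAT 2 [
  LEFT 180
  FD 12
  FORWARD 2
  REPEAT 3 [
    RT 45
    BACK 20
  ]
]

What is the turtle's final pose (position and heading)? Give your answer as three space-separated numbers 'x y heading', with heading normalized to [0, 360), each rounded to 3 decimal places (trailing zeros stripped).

Executing turtle program step by step:
Start: pos=(0,0), heading=0, pen down
REPEAT 2 [
  -- iteration 1/2 --
  LT 180: heading 0 -> 180
  FD 12: (0,0) -> (-12,0) [heading=180, draw]
  FD 2: (-12,0) -> (-14,0) [heading=180, draw]
  REPEAT 3 [
    -- iteration 1/3 --
    RT 45: heading 180 -> 135
    BK 20: (-14,0) -> (0.142,-14.142) [heading=135, draw]
    -- iteration 2/3 --
    RT 45: heading 135 -> 90
    BK 20: (0.142,-14.142) -> (0.142,-34.142) [heading=90, draw]
    -- iteration 3/3 --
    RT 45: heading 90 -> 45
    BK 20: (0.142,-34.142) -> (-14,-48.284) [heading=45, draw]
  ]
  -- iteration 2/2 --
  LT 180: heading 45 -> 225
  FD 12: (-14,-48.284) -> (-22.485,-56.77) [heading=225, draw]
  FD 2: (-22.485,-56.77) -> (-23.899,-58.184) [heading=225, draw]
  REPEAT 3 [
    -- iteration 1/3 --
    RT 45: heading 225 -> 180
    BK 20: (-23.899,-58.184) -> (-3.899,-58.184) [heading=180, draw]
    -- iteration 2/3 --
    RT 45: heading 180 -> 135
    BK 20: (-3.899,-58.184) -> (10.243,-72.326) [heading=135, draw]
    -- iteration 3/3 --
    RT 45: heading 135 -> 90
    BK 20: (10.243,-72.326) -> (10.243,-92.326) [heading=90, draw]
  ]
]
Final: pos=(10.243,-92.326), heading=90, 10 segment(s) drawn

Answer: 10.243 -92.326 90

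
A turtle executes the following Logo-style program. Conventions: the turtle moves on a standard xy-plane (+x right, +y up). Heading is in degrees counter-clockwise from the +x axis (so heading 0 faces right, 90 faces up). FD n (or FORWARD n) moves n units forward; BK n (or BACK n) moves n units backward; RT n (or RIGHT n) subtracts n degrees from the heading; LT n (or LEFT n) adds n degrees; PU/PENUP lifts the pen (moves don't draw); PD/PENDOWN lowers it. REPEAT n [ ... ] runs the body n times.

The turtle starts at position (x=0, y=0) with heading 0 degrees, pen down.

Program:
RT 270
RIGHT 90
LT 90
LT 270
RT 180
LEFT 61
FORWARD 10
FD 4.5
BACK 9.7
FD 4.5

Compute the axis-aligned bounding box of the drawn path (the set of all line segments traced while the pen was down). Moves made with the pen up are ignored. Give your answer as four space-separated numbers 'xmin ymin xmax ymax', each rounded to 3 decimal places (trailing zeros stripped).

Executing turtle program step by step:
Start: pos=(0,0), heading=0, pen down
RT 270: heading 0 -> 90
RT 90: heading 90 -> 0
LT 90: heading 0 -> 90
LT 270: heading 90 -> 0
RT 180: heading 0 -> 180
LT 61: heading 180 -> 241
FD 10: (0,0) -> (-4.848,-8.746) [heading=241, draw]
FD 4.5: (-4.848,-8.746) -> (-7.03,-12.682) [heading=241, draw]
BK 9.7: (-7.03,-12.682) -> (-2.327,-4.198) [heading=241, draw]
FD 4.5: (-2.327,-4.198) -> (-4.509,-8.134) [heading=241, draw]
Final: pos=(-4.509,-8.134), heading=241, 4 segment(s) drawn

Segment endpoints: x in {-7.03, -4.848, -4.509, -2.327, 0}, y in {-12.682, -8.746, -8.134, -4.198, 0}
xmin=-7.03, ymin=-12.682, xmax=0, ymax=0

Answer: -7.03 -12.682 0 0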